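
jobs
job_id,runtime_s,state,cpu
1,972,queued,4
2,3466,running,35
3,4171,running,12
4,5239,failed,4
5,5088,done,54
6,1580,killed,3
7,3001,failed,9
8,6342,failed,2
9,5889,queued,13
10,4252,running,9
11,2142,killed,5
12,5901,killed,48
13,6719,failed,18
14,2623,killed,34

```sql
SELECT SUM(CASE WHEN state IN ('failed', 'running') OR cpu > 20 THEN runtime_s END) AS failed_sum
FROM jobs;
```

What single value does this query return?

46802

job_id=1: ✗
job_id=2: ✓ → 3466
job_id=3: ✓ → 4171
job_id=4: ✓ → 5239
job_id=5: ✓ → 5088
job_id=6: ✗
job_id=7: ✓ → 3001
job_id=8: ✓ → 6342
job_id=9: ✗
job_id=10: ✓ → 4252
job_id=11: ✗
job_id=12: ✓ → 5901
job_id=13: ✓ → 6719
job_id=14: ✓ → 2623
failed_sum = 3466 + 4171 + 5239 + 5088 + 3001 + 6342 + 4252 + 5901 + 6719 + 2623 = 46802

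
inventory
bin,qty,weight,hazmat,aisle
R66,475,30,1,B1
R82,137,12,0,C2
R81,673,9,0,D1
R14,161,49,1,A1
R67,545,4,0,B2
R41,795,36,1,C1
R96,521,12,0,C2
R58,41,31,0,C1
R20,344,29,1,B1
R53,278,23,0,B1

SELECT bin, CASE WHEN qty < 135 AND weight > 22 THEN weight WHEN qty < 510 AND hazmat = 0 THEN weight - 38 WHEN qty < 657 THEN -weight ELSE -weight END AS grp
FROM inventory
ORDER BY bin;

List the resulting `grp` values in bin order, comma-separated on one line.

bin=R14: qty < 657 → -49
bin=R20: qty < 657 → -29
bin=R41: ELSE → -36
bin=R53: qty < 510 AND hazmat = 0 → -15
bin=R58: qty < 135 AND weight > 22 → 31
bin=R66: qty < 657 → -30
bin=R67: qty < 657 → -4
bin=R81: ELSE → -9
bin=R82: qty < 510 AND hazmat = 0 → -26
bin=R96: qty < 657 → -12

-49, -29, -36, -15, 31, -30, -4, -9, -26, -12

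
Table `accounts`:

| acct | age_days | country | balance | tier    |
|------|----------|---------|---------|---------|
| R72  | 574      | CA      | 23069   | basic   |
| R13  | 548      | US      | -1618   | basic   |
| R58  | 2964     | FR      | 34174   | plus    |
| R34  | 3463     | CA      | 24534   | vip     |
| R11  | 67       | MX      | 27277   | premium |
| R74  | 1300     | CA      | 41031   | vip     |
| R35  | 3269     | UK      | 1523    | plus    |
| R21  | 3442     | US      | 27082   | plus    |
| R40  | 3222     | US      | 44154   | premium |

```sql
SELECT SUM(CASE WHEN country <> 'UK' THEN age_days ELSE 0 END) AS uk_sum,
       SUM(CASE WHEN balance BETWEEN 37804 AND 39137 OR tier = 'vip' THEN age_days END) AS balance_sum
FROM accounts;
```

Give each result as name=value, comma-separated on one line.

uk_sum=15580, balance_sum=4763

[uk_sum: country <> 'UK']
acct=R72: ✓ → 574
acct=R13: ✓ → 548
acct=R58: ✓ → 2964
acct=R34: ✓ → 3463
acct=R11: ✓ → 67
acct=R74: ✓ → 1300
acct=R35: ✗
acct=R21: ✓ → 3442
acct=R40: ✓ → 3222
uk_sum = 574 + 548 + 2964 + 3463 + 67 + 1300 + 3442 + 3222 = 15580
—
[balance_sum: balance BETWEEN 37804 AND 39137 OR tier = 'vip']
acct=R72: ✗
acct=R13: ✗
acct=R58: ✗
acct=R34: ✓ → 3463
acct=R11: ✗
acct=R74: ✓ → 1300
acct=R35: ✗
acct=R21: ✗
acct=R40: ✗
balance_sum = 3463 + 1300 = 4763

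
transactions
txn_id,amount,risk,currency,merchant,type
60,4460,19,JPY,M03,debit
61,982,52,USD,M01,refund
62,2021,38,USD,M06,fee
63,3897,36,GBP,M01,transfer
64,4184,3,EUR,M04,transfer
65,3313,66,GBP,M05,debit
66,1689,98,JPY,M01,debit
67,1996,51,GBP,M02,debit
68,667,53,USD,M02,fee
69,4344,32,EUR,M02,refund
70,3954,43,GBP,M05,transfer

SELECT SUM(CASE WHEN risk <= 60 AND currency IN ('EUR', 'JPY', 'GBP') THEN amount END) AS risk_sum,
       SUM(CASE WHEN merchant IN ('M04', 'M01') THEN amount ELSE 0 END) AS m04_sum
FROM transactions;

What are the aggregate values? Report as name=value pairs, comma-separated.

[risk_sum: risk <= 60 AND currency IN ('EUR', 'JPY', 'GBP')]
txn_id=60: ✓ → 4460
txn_id=61: ✗
txn_id=62: ✗
txn_id=63: ✓ → 3897
txn_id=64: ✓ → 4184
txn_id=65: ✗
txn_id=66: ✗
txn_id=67: ✓ → 1996
txn_id=68: ✗
txn_id=69: ✓ → 4344
txn_id=70: ✓ → 3954
risk_sum = 4460 + 3897 + 4184 + 1996 + 4344 + 3954 = 22835
—
[m04_sum: merchant IN ('M04', 'M01')]
txn_id=60: ✗
txn_id=61: ✓ → 982
txn_id=62: ✗
txn_id=63: ✓ → 3897
txn_id=64: ✓ → 4184
txn_id=65: ✗
txn_id=66: ✓ → 1689
txn_id=67: ✗
txn_id=68: ✗
txn_id=69: ✗
txn_id=70: ✗
m04_sum = 982 + 3897 + 4184 + 1689 = 10752

risk_sum=22835, m04_sum=10752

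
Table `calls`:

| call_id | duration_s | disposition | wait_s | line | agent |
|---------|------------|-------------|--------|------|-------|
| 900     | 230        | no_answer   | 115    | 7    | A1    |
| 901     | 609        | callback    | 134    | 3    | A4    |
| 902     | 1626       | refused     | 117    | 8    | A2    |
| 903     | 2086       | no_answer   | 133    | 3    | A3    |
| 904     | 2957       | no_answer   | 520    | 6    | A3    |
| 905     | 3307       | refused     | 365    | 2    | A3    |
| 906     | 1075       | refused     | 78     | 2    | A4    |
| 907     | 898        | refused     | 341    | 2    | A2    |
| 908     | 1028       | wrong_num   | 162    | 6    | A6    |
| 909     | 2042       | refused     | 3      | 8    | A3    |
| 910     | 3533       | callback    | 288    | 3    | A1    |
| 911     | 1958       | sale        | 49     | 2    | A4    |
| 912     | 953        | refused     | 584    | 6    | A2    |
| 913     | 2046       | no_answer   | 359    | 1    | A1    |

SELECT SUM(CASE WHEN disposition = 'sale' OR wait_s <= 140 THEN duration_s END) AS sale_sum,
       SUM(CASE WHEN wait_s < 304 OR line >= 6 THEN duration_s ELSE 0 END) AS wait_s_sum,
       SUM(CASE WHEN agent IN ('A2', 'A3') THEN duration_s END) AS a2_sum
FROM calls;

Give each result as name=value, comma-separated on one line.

[sale_sum: disposition = 'sale' OR wait_s <= 140]
call_id=900: ✓ → 230
call_id=901: ✓ → 609
call_id=902: ✓ → 1626
call_id=903: ✓ → 2086
call_id=904: ✗
call_id=905: ✗
call_id=906: ✓ → 1075
call_id=907: ✗
call_id=908: ✗
call_id=909: ✓ → 2042
call_id=910: ✗
call_id=911: ✓ → 1958
call_id=912: ✗
call_id=913: ✗
sale_sum = 230 + 609 + 1626 + 2086 + 1075 + 2042 + 1958 = 9626
—
[wait_s_sum: wait_s < 304 OR line >= 6]
call_id=900: ✓ → 230
call_id=901: ✓ → 609
call_id=902: ✓ → 1626
call_id=903: ✓ → 2086
call_id=904: ✓ → 2957
call_id=905: ✗
call_id=906: ✓ → 1075
call_id=907: ✗
call_id=908: ✓ → 1028
call_id=909: ✓ → 2042
call_id=910: ✓ → 3533
call_id=911: ✓ → 1958
call_id=912: ✓ → 953
call_id=913: ✗
wait_s_sum = 230 + 609 + 1626 + 2086 + 2957 + 1075 + 1028 + 2042 + 3533 + 1958 + 953 = 18097
—
[a2_sum: agent IN ('A2', 'A3')]
call_id=900: ✗
call_id=901: ✗
call_id=902: ✓ → 1626
call_id=903: ✓ → 2086
call_id=904: ✓ → 2957
call_id=905: ✓ → 3307
call_id=906: ✗
call_id=907: ✓ → 898
call_id=908: ✗
call_id=909: ✓ → 2042
call_id=910: ✗
call_id=911: ✗
call_id=912: ✓ → 953
call_id=913: ✗
a2_sum = 1626 + 2086 + 2957 + 3307 + 898 + 2042 + 953 = 13869

sale_sum=9626, wait_s_sum=18097, a2_sum=13869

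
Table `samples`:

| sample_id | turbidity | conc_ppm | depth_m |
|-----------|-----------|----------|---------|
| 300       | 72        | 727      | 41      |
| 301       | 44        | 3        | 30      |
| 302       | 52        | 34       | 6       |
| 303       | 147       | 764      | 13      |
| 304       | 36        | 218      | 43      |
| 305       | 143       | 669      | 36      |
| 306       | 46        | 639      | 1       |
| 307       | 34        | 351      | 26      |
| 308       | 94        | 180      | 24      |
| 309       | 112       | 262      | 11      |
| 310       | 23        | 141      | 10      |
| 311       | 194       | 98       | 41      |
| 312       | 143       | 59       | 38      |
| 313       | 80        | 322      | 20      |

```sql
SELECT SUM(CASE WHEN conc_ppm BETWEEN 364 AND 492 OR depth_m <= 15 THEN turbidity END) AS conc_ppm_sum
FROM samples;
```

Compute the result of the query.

380

sample_id=300: ✗
sample_id=301: ✗
sample_id=302: ✓ → 52
sample_id=303: ✓ → 147
sample_id=304: ✗
sample_id=305: ✗
sample_id=306: ✓ → 46
sample_id=307: ✗
sample_id=308: ✗
sample_id=309: ✓ → 112
sample_id=310: ✓ → 23
sample_id=311: ✗
sample_id=312: ✗
sample_id=313: ✗
conc_ppm_sum = 52 + 147 + 46 + 112 + 23 = 380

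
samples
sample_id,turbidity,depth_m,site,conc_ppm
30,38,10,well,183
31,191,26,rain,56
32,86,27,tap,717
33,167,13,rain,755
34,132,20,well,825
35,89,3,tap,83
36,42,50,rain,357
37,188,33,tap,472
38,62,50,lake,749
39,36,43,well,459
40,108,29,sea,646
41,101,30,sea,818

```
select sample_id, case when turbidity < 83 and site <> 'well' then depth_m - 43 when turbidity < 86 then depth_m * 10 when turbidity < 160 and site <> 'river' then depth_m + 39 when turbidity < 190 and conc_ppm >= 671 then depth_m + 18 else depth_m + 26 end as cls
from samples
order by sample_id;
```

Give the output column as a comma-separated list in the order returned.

100, 52, 66, 31, 59, 42, 7, 59, 7, 430, 68, 69

sample_id=30: turbidity < 86 → 100
sample_id=31: ELSE → 52
sample_id=32: turbidity < 160 and site <> 'river' → 66
sample_id=33: turbidity < 190 and conc_ppm >= 671 → 31
sample_id=34: turbidity < 160 and site <> 'river' → 59
sample_id=35: turbidity < 160 and site <> 'river' → 42
sample_id=36: turbidity < 83 and site <> 'well' → 7
sample_id=37: ELSE → 59
sample_id=38: turbidity < 83 and site <> 'well' → 7
sample_id=39: turbidity < 86 → 430
sample_id=40: turbidity < 160 and site <> 'river' → 68
sample_id=41: turbidity < 160 and site <> 'river' → 69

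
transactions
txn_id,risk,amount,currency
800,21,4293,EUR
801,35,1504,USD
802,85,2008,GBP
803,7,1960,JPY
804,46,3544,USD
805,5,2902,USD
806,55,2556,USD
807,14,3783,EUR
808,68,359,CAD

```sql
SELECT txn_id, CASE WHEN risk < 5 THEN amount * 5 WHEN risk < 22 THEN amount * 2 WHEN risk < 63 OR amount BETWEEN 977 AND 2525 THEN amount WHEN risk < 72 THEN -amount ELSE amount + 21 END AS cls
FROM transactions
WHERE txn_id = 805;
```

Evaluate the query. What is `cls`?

5804

txn_id = 805: risk=5, amount=2902, currency=USD.
risk < 5 → false
risk < 22 → true → 5804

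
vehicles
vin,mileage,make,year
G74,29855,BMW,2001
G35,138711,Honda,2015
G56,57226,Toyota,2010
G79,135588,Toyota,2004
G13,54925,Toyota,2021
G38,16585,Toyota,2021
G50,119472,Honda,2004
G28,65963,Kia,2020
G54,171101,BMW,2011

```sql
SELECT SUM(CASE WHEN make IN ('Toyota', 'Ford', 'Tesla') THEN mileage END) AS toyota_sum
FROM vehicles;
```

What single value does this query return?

vin=G74: ✗
vin=G35: ✗
vin=G56: ✓ → 57226
vin=G79: ✓ → 135588
vin=G13: ✓ → 54925
vin=G38: ✓ → 16585
vin=G50: ✗
vin=G28: ✗
vin=G54: ✗
toyota_sum = 57226 + 135588 + 54925 + 16585 = 264324

264324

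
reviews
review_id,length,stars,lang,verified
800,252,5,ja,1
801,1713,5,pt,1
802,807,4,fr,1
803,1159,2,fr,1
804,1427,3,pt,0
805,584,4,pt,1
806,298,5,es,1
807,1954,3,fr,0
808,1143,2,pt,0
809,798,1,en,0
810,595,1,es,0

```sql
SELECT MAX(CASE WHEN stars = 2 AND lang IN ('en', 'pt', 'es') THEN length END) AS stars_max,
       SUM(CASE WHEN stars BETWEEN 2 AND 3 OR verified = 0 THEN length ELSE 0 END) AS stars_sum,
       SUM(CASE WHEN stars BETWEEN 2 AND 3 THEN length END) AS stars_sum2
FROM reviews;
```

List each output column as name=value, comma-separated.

[stars_max: stars = 2 AND lang IN ('en', 'pt', 'es')]
review_id=800: ✗
review_id=801: ✗
review_id=802: ✗
review_id=803: ✗
review_id=804: ✗
review_id=805: ✗
review_id=806: ✗
review_id=807: ✗
review_id=808: ✓ → 1143
review_id=809: ✗
review_id=810: ✗
stars_max = MAX(1143) = 1143
—
[stars_sum: stars BETWEEN 2 AND 3 OR verified = 0]
review_id=800: ✗
review_id=801: ✗
review_id=802: ✗
review_id=803: ✓ → 1159
review_id=804: ✓ → 1427
review_id=805: ✗
review_id=806: ✗
review_id=807: ✓ → 1954
review_id=808: ✓ → 1143
review_id=809: ✓ → 798
review_id=810: ✓ → 595
stars_sum = 1159 + 1427 + 1954 + 1143 + 798 + 595 = 7076
—
[stars_sum2: stars BETWEEN 2 AND 3]
review_id=800: ✗
review_id=801: ✗
review_id=802: ✗
review_id=803: ✓ → 1159
review_id=804: ✓ → 1427
review_id=805: ✗
review_id=806: ✗
review_id=807: ✓ → 1954
review_id=808: ✓ → 1143
review_id=809: ✗
review_id=810: ✗
stars_sum2 = 1159 + 1427 + 1954 + 1143 = 5683

stars_max=1143, stars_sum=7076, stars_sum2=5683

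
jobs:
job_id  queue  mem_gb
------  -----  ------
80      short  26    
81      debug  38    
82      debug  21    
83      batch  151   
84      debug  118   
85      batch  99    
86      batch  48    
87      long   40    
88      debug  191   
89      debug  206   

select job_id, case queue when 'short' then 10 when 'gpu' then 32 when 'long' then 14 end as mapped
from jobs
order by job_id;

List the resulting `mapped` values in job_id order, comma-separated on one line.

job_id=80: queue='short' → 10
job_id=81: (no match → NULL) → NULL
job_id=82: (no match → NULL) → NULL
job_id=83: (no match → NULL) → NULL
job_id=84: (no match → NULL) → NULL
job_id=85: (no match → NULL) → NULL
job_id=86: (no match → NULL) → NULL
job_id=87: queue='long' → 14
job_id=88: (no match → NULL) → NULL
job_id=89: (no match → NULL) → NULL

10, NULL, NULL, NULL, NULL, NULL, NULL, 14, NULL, NULL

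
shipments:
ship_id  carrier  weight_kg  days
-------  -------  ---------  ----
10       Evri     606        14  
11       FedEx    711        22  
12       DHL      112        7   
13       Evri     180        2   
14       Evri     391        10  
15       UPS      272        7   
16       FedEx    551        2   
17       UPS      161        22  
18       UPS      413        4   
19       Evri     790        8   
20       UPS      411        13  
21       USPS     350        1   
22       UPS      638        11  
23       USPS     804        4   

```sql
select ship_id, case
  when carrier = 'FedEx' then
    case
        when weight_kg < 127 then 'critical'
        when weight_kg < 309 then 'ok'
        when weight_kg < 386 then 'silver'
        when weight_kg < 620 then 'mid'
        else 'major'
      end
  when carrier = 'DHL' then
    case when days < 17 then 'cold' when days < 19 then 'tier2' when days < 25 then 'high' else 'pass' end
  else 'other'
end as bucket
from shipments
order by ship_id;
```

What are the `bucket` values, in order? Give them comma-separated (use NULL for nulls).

ship_id=10: carrier='Evri' → outer ELSE → other
ship_id=11: carrier='FedEx' → inner[ELSE] → major
ship_id=12: carrier='DHL' → inner[days < 17] → cold
ship_id=13: carrier='Evri' → outer ELSE → other
ship_id=14: carrier='Evri' → outer ELSE → other
ship_id=15: carrier='UPS' → outer ELSE → other
ship_id=16: carrier='FedEx' → inner[weight_kg < 620] → mid
ship_id=17: carrier='UPS' → outer ELSE → other
ship_id=18: carrier='UPS' → outer ELSE → other
ship_id=19: carrier='Evri' → outer ELSE → other
ship_id=20: carrier='UPS' → outer ELSE → other
ship_id=21: carrier='USPS' → outer ELSE → other
ship_id=22: carrier='UPS' → outer ELSE → other
ship_id=23: carrier='USPS' → outer ELSE → other

other, major, cold, other, other, other, mid, other, other, other, other, other, other, other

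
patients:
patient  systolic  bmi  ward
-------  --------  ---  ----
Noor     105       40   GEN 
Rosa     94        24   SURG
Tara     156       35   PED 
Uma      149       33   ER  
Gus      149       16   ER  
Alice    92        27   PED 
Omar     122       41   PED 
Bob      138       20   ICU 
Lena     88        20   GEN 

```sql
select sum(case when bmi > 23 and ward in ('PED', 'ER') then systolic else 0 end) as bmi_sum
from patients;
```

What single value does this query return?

patient=Noor: ✗
patient=Rosa: ✗
patient=Tara: ✓ → 156
patient=Uma: ✓ → 149
patient=Gus: ✗
patient=Alice: ✓ → 92
patient=Omar: ✓ → 122
patient=Bob: ✗
patient=Lena: ✗
bmi_sum = 156 + 149 + 92 + 122 = 519

519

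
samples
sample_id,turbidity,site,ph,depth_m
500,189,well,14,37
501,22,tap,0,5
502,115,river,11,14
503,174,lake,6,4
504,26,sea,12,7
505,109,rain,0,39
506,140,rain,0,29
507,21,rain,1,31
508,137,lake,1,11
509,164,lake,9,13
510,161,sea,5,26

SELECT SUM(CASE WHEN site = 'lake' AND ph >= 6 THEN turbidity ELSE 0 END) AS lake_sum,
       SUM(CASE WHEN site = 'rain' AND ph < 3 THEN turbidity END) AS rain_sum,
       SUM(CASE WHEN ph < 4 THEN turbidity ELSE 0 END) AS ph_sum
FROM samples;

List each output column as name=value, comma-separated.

lake_sum=338, rain_sum=270, ph_sum=429

[lake_sum: site = 'lake' AND ph >= 6]
sample_id=500: ✗
sample_id=501: ✗
sample_id=502: ✗
sample_id=503: ✓ → 174
sample_id=504: ✗
sample_id=505: ✗
sample_id=506: ✗
sample_id=507: ✗
sample_id=508: ✗
sample_id=509: ✓ → 164
sample_id=510: ✗
lake_sum = 174 + 164 = 338
—
[rain_sum: site = 'rain' AND ph < 3]
sample_id=500: ✗
sample_id=501: ✗
sample_id=502: ✗
sample_id=503: ✗
sample_id=504: ✗
sample_id=505: ✓ → 109
sample_id=506: ✓ → 140
sample_id=507: ✓ → 21
sample_id=508: ✗
sample_id=509: ✗
sample_id=510: ✗
rain_sum = 109 + 140 + 21 = 270
—
[ph_sum: ph < 4]
sample_id=500: ✗
sample_id=501: ✓ → 22
sample_id=502: ✗
sample_id=503: ✗
sample_id=504: ✗
sample_id=505: ✓ → 109
sample_id=506: ✓ → 140
sample_id=507: ✓ → 21
sample_id=508: ✓ → 137
sample_id=509: ✗
sample_id=510: ✗
ph_sum = 22 + 109 + 140 + 21 + 137 = 429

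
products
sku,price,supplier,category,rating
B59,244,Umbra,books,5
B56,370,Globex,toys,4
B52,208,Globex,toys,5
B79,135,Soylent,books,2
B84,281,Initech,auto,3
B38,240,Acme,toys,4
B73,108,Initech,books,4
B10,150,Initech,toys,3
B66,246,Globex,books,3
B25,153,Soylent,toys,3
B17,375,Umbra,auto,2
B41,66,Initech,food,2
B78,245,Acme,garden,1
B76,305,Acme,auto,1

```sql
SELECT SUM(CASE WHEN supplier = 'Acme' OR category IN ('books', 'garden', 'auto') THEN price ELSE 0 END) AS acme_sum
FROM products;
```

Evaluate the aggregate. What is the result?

sku=B59: ✓ → 244
sku=B56: ✗
sku=B52: ✗
sku=B79: ✓ → 135
sku=B84: ✓ → 281
sku=B38: ✓ → 240
sku=B73: ✓ → 108
sku=B10: ✗
sku=B66: ✓ → 246
sku=B25: ✗
sku=B17: ✓ → 375
sku=B41: ✗
sku=B78: ✓ → 245
sku=B76: ✓ → 305
acme_sum = 244 + 135 + 281 + 240 + 108 + 246 + 375 + 245 + 305 = 2179

2179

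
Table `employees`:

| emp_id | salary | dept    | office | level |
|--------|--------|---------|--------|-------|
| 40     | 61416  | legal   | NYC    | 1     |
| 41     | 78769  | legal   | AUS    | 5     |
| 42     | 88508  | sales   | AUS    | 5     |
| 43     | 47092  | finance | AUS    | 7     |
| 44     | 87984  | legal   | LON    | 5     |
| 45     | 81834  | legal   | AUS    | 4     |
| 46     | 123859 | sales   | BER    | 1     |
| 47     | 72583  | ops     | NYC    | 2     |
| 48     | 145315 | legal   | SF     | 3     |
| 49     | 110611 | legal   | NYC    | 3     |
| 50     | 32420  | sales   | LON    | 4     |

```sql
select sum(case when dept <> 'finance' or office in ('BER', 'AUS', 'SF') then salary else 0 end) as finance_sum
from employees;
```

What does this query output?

930391

emp_id=40: ✓ → 61416
emp_id=41: ✓ → 78769
emp_id=42: ✓ → 88508
emp_id=43: ✓ → 47092
emp_id=44: ✓ → 87984
emp_id=45: ✓ → 81834
emp_id=46: ✓ → 123859
emp_id=47: ✓ → 72583
emp_id=48: ✓ → 145315
emp_id=49: ✓ → 110611
emp_id=50: ✓ → 32420
finance_sum = 61416 + 78769 + 88508 + 47092 + 87984 + 81834 + 123859 + 72583 + 145315 + 110611 + 32420 = 930391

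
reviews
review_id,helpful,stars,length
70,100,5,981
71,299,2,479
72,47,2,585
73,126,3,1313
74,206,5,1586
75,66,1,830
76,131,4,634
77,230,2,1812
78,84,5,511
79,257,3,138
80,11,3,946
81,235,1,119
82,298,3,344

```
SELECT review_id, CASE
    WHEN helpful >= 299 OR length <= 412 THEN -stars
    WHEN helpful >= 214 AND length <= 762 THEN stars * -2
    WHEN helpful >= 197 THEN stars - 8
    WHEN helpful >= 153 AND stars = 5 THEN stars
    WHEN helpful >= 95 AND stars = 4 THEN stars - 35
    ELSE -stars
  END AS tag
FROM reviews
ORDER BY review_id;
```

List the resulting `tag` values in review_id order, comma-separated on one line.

review_id=70: ELSE → -5
review_id=71: helpful >= 299 OR length <= 412 → -2
review_id=72: ELSE → -2
review_id=73: ELSE → -3
review_id=74: helpful >= 197 → -3
review_id=75: ELSE → -1
review_id=76: helpful >= 95 AND stars = 4 → -31
review_id=77: helpful >= 197 → -6
review_id=78: ELSE → -5
review_id=79: helpful >= 299 OR length <= 412 → -3
review_id=80: ELSE → -3
review_id=81: helpful >= 299 OR length <= 412 → -1
review_id=82: helpful >= 299 OR length <= 412 → -3

-5, -2, -2, -3, -3, -1, -31, -6, -5, -3, -3, -1, -3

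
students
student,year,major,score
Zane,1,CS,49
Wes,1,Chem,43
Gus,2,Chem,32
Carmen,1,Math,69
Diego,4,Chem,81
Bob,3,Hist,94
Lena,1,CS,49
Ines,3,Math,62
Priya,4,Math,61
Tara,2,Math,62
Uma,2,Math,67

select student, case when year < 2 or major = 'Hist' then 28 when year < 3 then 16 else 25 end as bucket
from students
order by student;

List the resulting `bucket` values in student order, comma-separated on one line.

28, 28, 25, 16, 25, 28, 25, 16, 16, 28, 28

student=Bob: year < 2 or major = 'Hist' → 28
student=Carmen: year < 2 or major = 'Hist' → 28
student=Diego: ELSE → 25
student=Gus: year < 3 → 16
student=Ines: ELSE → 25
student=Lena: year < 2 or major = 'Hist' → 28
student=Priya: ELSE → 25
student=Tara: year < 3 → 16
student=Uma: year < 3 → 16
student=Wes: year < 2 or major = 'Hist' → 28
student=Zane: year < 2 or major = 'Hist' → 28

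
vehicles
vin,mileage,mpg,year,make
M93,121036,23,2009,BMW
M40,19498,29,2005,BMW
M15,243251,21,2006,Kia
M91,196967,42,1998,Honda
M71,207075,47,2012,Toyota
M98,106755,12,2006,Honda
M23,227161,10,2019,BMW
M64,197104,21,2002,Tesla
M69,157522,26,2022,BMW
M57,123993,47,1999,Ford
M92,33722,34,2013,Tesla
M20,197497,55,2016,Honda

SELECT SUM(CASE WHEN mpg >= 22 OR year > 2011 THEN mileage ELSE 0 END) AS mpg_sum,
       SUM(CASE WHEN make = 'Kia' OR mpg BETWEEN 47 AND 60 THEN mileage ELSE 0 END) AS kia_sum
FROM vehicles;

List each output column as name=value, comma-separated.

mpg_sum=1284471, kia_sum=771816

[mpg_sum: mpg >= 22 OR year > 2011]
vin=M93: ✓ → 121036
vin=M40: ✓ → 19498
vin=M15: ✗
vin=M91: ✓ → 196967
vin=M71: ✓ → 207075
vin=M98: ✗
vin=M23: ✓ → 227161
vin=M64: ✗
vin=M69: ✓ → 157522
vin=M57: ✓ → 123993
vin=M92: ✓ → 33722
vin=M20: ✓ → 197497
mpg_sum = 121036 + 19498 + 196967 + 207075 + 227161 + 157522 + 123993 + 33722 + 197497 = 1284471
—
[kia_sum: make = 'Kia' OR mpg BETWEEN 47 AND 60]
vin=M93: ✗
vin=M40: ✗
vin=M15: ✓ → 243251
vin=M91: ✗
vin=M71: ✓ → 207075
vin=M98: ✗
vin=M23: ✗
vin=M64: ✗
vin=M69: ✗
vin=M57: ✓ → 123993
vin=M92: ✗
vin=M20: ✓ → 197497
kia_sum = 243251 + 207075 + 123993 + 197497 = 771816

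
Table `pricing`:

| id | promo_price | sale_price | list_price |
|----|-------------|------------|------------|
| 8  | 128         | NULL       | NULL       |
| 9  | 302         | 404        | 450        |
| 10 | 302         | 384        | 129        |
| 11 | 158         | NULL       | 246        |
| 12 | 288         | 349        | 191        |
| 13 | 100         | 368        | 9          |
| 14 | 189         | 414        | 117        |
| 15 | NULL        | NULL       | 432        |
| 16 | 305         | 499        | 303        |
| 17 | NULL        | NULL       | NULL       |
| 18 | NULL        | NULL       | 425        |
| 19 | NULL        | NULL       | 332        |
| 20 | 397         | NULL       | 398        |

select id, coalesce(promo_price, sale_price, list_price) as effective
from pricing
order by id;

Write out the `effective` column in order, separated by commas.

128, 302, 302, 158, 288, 100, 189, 432, 305, NULL, 425, 332, 397

id=8: promo_price=128 → 128
id=9: promo_price=302 → 302
id=10: promo_price=302 → 302
id=11: promo_price=158 → 158
id=12: promo_price=288 → 288
id=13: promo_price=100 → 100
id=14: promo_price=189 → 189
id=15: promo_price=NULL, sale_price=NULL, list_price=432 → 432
id=16: promo_price=305 → 305
id=17: promo_price=NULL, sale_price=NULL, list_price=NULL (all NULL) → NULL
id=18: promo_price=NULL, sale_price=NULL, list_price=425 → 425
id=19: promo_price=NULL, sale_price=NULL, list_price=332 → 332
id=20: promo_price=397 → 397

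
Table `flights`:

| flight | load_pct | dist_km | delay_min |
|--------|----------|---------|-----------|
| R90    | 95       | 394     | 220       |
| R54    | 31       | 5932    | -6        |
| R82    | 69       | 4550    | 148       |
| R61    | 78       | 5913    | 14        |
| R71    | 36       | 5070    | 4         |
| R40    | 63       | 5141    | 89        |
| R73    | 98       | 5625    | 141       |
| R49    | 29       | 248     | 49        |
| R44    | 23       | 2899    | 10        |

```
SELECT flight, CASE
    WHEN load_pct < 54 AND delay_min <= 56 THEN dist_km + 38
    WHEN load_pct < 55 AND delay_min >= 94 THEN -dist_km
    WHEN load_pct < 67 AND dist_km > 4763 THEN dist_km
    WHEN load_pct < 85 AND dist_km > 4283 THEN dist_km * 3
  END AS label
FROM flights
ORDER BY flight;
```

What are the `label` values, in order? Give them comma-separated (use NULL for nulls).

flight=R40: load_pct < 67 AND dist_km > 4763 → 5141
flight=R44: load_pct < 54 AND delay_min <= 56 → 2937
flight=R49: load_pct < 54 AND delay_min <= 56 → 286
flight=R54: load_pct < 54 AND delay_min <= 56 → 5970
flight=R61: load_pct < 85 AND dist_km > 4283 → 17739
flight=R71: load_pct < 54 AND delay_min <= 56 → 5108
flight=R73: (no match → NULL) → NULL
flight=R82: load_pct < 85 AND dist_km > 4283 → 13650
flight=R90: (no match → NULL) → NULL

5141, 2937, 286, 5970, 17739, 5108, NULL, 13650, NULL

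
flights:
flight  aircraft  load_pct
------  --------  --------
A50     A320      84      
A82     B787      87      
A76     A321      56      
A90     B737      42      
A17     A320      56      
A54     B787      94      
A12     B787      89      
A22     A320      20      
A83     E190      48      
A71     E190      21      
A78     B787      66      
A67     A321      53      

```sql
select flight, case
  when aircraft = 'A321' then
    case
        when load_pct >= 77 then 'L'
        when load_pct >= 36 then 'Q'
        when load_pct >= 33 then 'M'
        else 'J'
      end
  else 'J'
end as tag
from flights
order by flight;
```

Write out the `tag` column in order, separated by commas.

flight=A12: aircraft='B787' → outer ELSE → J
flight=A17: aircraft='A320' → outer ELSE → J
flight=A22: aircraft='A320' → outer ELSE → J
flight=A50: aircraft='A320' → outer ELSE → J
flight=A54: aircraft='B787' → outer ELSE → J
flight=A67: aircraft='A321' → inner[load_pct >= 36] → Q
flight=A71: aircraft='E190' → outer ELSE → J
flight=A76: aircraft='A321' → inner[load_pct >= 36] → Q
flight=A78: aircraft='B787' → outer ELSE → J
flight=A82: aircraft='B787' → outer ELSE → J
flight=A83: aircraft='E190' → outer ELSE → J
flight=A90: aircraft='B737' → outer ELSE → J

J, J, J, J, J, Q, J, Q, J, J, J, J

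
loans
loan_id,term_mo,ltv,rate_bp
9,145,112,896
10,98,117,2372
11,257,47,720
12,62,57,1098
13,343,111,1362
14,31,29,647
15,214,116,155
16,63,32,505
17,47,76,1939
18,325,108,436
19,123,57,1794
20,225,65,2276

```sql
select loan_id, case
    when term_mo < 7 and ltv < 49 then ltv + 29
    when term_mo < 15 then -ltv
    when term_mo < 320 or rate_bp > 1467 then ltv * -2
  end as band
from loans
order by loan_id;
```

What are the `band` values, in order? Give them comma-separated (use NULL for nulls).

-224, -234, -94, -114, NULL, -58, -232, -64, -152, NULL, -114, -130

loan_id=9: term_mo < 320 or rate_bp > 1467 → -224
loan_id=10: term_mo < 320 or rate_bp > 1467 → -234
loan_id=11: term_mo < 320 or rate_bp > 1467 → -94
loan_id=12: term_mo < 320 or rate_bp > 1467 → -114
loan_id=13: (no match → NULL) → NULL
loan_id=14: term_mo < 320 or rate_bp > 1467 → -58
loan_id=15: term_mo < 320 or rate_bp > 1467 → -232
loan_id=16: term_mo < 320 or rate_bp > 1467 → -64
loan_id=17: term_mo < 320 or rate_bp > 1467 → -152
loan_id=18: (no match → NULL) → NULL
loan_id=19: term_mo < 320 or rate_bp > 1467 → -114
loan_id=20: term_mo < 320 or rate_bp > 1467 → -130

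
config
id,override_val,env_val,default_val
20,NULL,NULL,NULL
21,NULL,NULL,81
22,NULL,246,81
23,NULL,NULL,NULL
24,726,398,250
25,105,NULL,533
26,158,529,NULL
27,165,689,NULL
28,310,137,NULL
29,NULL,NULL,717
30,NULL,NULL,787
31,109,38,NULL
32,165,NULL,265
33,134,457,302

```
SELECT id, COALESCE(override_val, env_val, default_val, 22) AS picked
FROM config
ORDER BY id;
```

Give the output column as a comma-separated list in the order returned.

22, 81, 246, 22, 726, 105, 158, 165, 310, 717, 787, 109, 165, 134

id=20: override_val=NULL, env_val=NULL, default_val=NULL, → literal 22 → 22
id=21: override_val=NULL, env_val=NULL, default_val=81 → 81
id=22: override_val=NULL, env_val=246 → 246
id=23: override_val=NULL, env_val=NULL, default_val=NULL, → literal 22 → 22
id=24: override_val=726 → 726
id=25: override_val=105 → 105
id=26: override_val=158 → 158
id=27: override_val=165 → 165
id=28: override_val=310 → 310
id=29: override_val=NULL, env_val=NULL, default_val=717 → 717
id=30: override_val=NULL, env_val=NULL, default_val=787 → 787
id=31: override_val=109 → 109
id=32: override_val=165 → 165
id=33: override_val=134 → 134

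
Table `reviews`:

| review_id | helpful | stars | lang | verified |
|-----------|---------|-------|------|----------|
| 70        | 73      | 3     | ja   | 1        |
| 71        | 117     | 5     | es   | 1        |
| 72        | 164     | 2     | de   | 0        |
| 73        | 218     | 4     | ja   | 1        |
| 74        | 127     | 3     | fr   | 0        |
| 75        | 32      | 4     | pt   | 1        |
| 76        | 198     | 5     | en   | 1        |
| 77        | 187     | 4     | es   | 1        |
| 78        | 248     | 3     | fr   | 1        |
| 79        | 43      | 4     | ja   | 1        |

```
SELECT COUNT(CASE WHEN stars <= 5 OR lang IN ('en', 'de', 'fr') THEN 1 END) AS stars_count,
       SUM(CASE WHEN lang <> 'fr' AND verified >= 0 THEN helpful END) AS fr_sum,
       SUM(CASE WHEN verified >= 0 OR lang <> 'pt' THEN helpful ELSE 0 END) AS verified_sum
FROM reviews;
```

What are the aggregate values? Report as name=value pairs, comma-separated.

stars_count=10, fr_sum=1032, verified_sum=1407

[stars_count: stars <= 5 OR lang IN ('en', 'de', 'fr')]
review_id=70: ✓ → 1
review_id=71: ✓ → 1
review_id=72: ✓ → 1
review_id=73: ✓ → 1
review_id=74: ✓ → 1
review_id=75: ✓ → 1
review_id=76: ✓ → 1
review_id=77: ✓ → 1
review_id=78: ✓ → 1
review_id=79: ✓ → 1
stars_count = COUNT(1, 1, 1, 1, 1, 1, 1, 1, 1, 1) = 10
—
[fr_sum: lang <> 'fr' AND verified >= 0]
review_id=70: ✓ → 73
review_id=71: ✓ → 117
review_id=72: ✓ → 164
review_id=73: ✓ → 218
review_id=74: ✗
review_id=75: ✓ → 32
review_id=76: ✓ → 198
review_id=77: ✓ → 187
review_id=78: ✗
review_id=79: ✓ → 43
fr_sum = 73 + 117 + 164 + 218 + 32 + 198 + 187 + 43 = 1032
—
[verified_sum: verified >= 0 OR lang <> 'pt']
review_id=70: ✓ → 73
review_id=71: ✓ → 117
review_id=72: ✓ → 164
review_id=73: ✓ → 218
review_id=74: ✓ → 127
review_id=75: ✓ → 32
review_id=76: ✓ → 198
review_id=77: ✓ → 187
review_id=78: ✓ → 248
review_id=79: ✓ → 43
verified_sum = 73 + 117 + 164 + 218 + 127 + 32 + 198 + 187 + 248 + 43 = 1407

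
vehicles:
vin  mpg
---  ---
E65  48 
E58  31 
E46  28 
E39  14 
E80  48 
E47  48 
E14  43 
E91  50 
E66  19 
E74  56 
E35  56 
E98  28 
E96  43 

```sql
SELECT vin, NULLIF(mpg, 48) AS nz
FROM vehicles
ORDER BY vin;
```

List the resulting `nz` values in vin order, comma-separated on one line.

43, 56, 14, 28, NULL, 31, NULL, 19, 56, NULL, 50, 43, 28

vin=E14: mpg=43 vs 48: differ → 43
vin=E35: mpg=56 vs 48: differ → 56
vin=E39: mpg=14 vs 48: differ → 14
vin=E46: mpg=28 vs 48: differ → 28
vin=E47: mpg=48 vs 48: equal → NULL
vin=E58: mpg=31 vs 48: differ → 31
vin=E65: mpg=48 vs 48: equal → NULL
vin=E66: mpg=19 vs 48: differ → 19
vin=E74: mpg=56 vs 48: differ → 56
vin=E80: mpg=48 vs 48: equal → NULL
vin=E91: mpg=50 vs 48: differ → 50
vin=E96: mpg=43 vs 48: differ → 43
vin=E98: mpg=28 vs 48: differ → 28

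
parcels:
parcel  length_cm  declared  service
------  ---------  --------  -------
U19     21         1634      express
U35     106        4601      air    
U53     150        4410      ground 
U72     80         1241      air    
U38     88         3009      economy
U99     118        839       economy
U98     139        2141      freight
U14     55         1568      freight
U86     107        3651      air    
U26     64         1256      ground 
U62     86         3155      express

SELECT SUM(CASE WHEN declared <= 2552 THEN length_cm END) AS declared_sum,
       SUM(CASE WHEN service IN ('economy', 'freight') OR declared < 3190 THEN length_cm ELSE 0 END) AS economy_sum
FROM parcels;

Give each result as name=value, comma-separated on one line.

declared_sum=477, economy_sum=651

[declared_sum: declared <= 2552]
parcel=U19: ✓ → 21
parcel=U35: ✗
parcel=U53: ✗
parcel=U72: ✓ → 80
parcel=U38: ✗
parcel=U99: ✓ → 118
parcel=U98: ✓ → 139
parcel=U14: ✓ → 55
parcel=U86: ✗
parcel=U26: ✓ → 64
parcel=U62: ✗
declared_sum = 21 + 80 + 118 + 139 + 55 + 64 = 477
—
[economy_sum: service IN ('economy', 'freight') OR declared < 3190]
parcel=U19: ✓ → 21
parcel=U35: ✗
parcel=U53: ✗
parcel=U72: ✓ → 80
parcel=U38: ✓ → 88
parcel=U99: ✓ → 118
parcel=U98: ✓ → 139
parcel=U14: ✓ → 55
parcel=U86: ✗
parcel=U26: ✓ → 64
parcel=U62: ✓ → 86
economy_sum = 21 + 80 + 88 + 118 + 139 + 55 + 64 + 86 = 651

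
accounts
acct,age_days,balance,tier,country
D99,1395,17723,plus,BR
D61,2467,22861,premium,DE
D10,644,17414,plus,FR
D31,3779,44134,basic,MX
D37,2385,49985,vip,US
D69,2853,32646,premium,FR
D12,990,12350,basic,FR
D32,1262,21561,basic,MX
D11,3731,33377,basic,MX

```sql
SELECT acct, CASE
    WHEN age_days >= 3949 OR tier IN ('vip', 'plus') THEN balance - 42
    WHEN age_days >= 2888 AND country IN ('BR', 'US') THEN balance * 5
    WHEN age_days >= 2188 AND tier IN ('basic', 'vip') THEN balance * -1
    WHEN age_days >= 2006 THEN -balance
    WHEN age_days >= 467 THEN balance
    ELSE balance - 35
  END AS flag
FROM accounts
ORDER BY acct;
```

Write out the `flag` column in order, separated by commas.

acct=D10: age_days >= 3949 OR tier IN ('vip', 'plus') → 17372
acct=D11: age_days >= 2188 AND tier IN ('basic', 'vip') → -33377
acct=D12: age_days >= 467 → 12350
acct=D31: age_days >= 2188 AND tier IN ('basic', 'vip') → -44134
acct=D32: age_days >= 467 → 21561
acct=D37: age_days >= 3949 OR tier IN ('vip', 'plus') → 49943
acct=D61: age_days >= 2006 → -22861
acct=D69: age_days >= 2006 → -32646
acct=D99: age_days >= 3949 OR tier IN ('vip', 'plus') → 17681

17372, -33377, 12350, -44134, 21561, 49943, -22861, -32646, 17681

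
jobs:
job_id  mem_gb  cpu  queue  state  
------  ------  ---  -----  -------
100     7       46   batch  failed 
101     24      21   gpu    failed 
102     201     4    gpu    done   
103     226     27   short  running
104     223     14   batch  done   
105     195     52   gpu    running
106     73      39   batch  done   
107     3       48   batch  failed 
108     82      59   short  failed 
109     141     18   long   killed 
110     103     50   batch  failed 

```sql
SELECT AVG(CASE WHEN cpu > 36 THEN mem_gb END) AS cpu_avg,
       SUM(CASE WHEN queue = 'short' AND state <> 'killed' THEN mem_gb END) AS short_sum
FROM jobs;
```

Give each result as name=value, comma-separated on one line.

[cpu_avg: cpu > 36]
job_id=100: ✓ → 7
job_id=101: ✗
job_id=102: ✗
job_id=103: ✗
job_id=104: ✗
job_id=105: ✓ → 195
job_id=106: ✓ → 73
job_id=107: ✓ → 3
job_id=108: ✓ → 82
job_id=109: ✗
job_id=110: ✓ → 103
cpu_avg = (7 + 195 + 73 + 3 + 82 + 103) / 6 = 77.1666666667
—
[short_sum: queue = 'short' AND state <> 'killed']
job_id=100: ✗
job_id=101: ✗
job_id=102: ✗
job_id=103: ✓ → 226
job_id=104: ✗
job_id=105: ✗
job_id=106: ✗
job_id=107: ✗
job_id=108: ✓ → 82
job_id=109: ✗
job_id=110: ✗
short_sum = 226 + 82 = 308

cpu_avg=77.1666666667, short_sum=308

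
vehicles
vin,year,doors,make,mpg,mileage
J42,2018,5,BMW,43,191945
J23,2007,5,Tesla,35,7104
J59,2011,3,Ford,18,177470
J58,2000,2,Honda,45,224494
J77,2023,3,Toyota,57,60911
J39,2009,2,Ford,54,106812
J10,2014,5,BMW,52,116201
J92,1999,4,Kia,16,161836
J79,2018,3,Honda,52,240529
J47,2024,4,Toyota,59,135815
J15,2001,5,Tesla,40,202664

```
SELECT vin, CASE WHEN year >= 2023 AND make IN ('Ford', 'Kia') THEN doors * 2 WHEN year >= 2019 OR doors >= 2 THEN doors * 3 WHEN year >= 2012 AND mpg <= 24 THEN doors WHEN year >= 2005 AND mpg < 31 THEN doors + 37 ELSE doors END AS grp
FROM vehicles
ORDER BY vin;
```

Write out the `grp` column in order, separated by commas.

vin=J10: year >= 2019 OR doors >= 2 → 15
vin=J15: year >= 2019 OR doors >= 2 → 15
vin=J23: year >= 2019 OR doors >= 2 → 15
vin=J39: year >= 2019 OR doors >= 2 → 6
vin=J42: year >= 2019 OR doors >= 2 → 15
vin=J47: year >= 2019 OR doors >= 2 → 12
vin=J58: year >= 2019 OR doors >= 2 → 6
vin=J59: year >= 2019 OR doors >= 2 → 9
vin=J77: year >= 2019 OR doors >= 2 → 9
vin=J79: year >= 2019 OR doors >= 2 → 9
vin=J92: year >= 2019 OR doors >= 2 → 12

15, 15, 15, 6, 15, 12, 6, 9, 9, 9, 12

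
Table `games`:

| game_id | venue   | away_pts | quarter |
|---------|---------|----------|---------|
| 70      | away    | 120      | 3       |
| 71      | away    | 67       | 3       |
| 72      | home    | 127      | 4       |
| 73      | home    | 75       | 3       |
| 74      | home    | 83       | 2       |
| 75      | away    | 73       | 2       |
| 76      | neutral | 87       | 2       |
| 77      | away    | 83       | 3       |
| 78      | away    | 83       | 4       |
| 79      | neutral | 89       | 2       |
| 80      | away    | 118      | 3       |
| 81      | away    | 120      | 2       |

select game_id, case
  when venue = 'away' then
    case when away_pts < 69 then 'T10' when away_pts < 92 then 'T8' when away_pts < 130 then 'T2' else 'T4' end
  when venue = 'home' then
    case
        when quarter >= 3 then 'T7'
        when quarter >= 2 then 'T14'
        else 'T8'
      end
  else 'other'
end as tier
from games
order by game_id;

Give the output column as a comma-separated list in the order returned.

T2, T10, T7, T7, T14, T8, other, T8, T8, other, T2, T2

game_id=70: venue='away' → inner[away_pts < 130] → T2
game_id=71: venue='away' → inner[away_pts < 69] → T10
game_id=72: venue='home' → inner[quarter >= 3] → T7
game_id=73: venue='home' → inner[quarter >= 3] → T7
game_id=74: venue='home' → inner[quarter >= 2] → T14
game_id=75: venue='away' → inner[away_pts < 92] → T8
game_id=76: venue='neutral' → outer ELSE → other
game_id=77: venue='away' → inner[away_pts < 92] → T8
game_id=78: venue='away' → inner[away_pts < 92] → T8
game_id=79: venue='neutral' → outer ELSE → other
game_id=80: venue='away' → inner[away_pts < 130] → T2
game_id=81: venue='away' → inner[away_pts < 130] → T2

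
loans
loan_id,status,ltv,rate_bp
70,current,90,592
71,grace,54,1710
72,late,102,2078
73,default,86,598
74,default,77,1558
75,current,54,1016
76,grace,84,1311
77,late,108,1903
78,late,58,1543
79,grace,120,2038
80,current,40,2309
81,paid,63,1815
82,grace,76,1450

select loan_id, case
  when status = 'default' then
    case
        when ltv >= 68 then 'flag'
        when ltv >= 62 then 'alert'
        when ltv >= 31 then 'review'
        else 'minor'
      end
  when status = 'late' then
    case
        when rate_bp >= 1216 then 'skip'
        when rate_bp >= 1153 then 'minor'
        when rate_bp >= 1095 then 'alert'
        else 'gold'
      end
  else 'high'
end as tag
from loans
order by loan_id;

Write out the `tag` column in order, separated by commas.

high, high, skip, flag, flag, high, high, skip, skip, high, high, high, high

loan_id=70: status='current' → outer ELSE → high
loan_id=71: status='grace' → outer ELSE → high
loan_id=72: status='late' → inner[rate_bp >= 1216] → skip
loan_id=73: status='default' → inner[ltv >= 68] → flag
loan_id=74: status='default' → inner[ltv >= 68] → flag
loan_id=75: status='current' → outer ELSE → high
loan_id=76: status='grace' → outer ELSE → high
loan_id=77: status='late' → inner[rate_bp >= 1216] → skip
loan_id=78: status='late' → inner[rate_bp >= 1216] → skip
loan_id=79: status='grace' → outer ELSE → high
loan_id=80: status='current' → outer ELSE → high
loan_id=81: status='paid' → outer ELSE → high
loan_id=82: status='grace' → outer ELSE → high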